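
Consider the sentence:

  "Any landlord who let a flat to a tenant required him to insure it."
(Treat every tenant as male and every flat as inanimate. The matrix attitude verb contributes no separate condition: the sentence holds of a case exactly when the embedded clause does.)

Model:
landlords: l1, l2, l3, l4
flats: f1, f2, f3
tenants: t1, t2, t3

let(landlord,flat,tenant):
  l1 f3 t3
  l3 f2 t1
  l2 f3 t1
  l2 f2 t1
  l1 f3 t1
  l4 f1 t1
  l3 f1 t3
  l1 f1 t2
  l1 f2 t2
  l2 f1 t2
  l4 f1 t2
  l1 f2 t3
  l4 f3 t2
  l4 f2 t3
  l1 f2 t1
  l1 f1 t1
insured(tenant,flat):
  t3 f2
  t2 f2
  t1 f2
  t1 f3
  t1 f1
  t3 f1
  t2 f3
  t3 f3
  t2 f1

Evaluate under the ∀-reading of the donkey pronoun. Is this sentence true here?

"him" takes "a tenant" as antecedent and "it" takes "a flat"; both are donkey pronouns co-varying with the restrictor.
Strong reading: for every (l,f,t) with let(l,f,t), insured(t,f).
Restrictor triples: (l1,f1,t1)→insured(t1,f1) ✓  (l1,f1,t2)→insured(t2,f1) ✓  (l1,f2,t1)→insured(t1,f2) ✓  (l1,f2,t2)→insured(t2,f2) ✓  (l1,f2,t3)→insured(t3,f2) ✓  (l1,f3,t1)→insured(t1,f3) ✓  (l1,f3,t3)→insured(t3,f3) ✓  (l2,f1,t2)→insured(t2,f1) ✓  (l2,f2,t1)→insured(t1,f2) ✓  (l2,f3,t1)→insured(t1,f3) ✓  (l3,f1,t3)→insured(t3,f1) ✓  (l3,f2,t1)→insured(t1,f2) ✓  (l4,f1,t1)→insured(t1,f1) ✓  (l4,f1,t2)→insured(t2,f1) ✓  (l4,f2,t3)→insured(t3,f2) ✓  (l4,f3,t2)→insured(t2,f3) ✓
Every restrictor triple satisfies the scope.

True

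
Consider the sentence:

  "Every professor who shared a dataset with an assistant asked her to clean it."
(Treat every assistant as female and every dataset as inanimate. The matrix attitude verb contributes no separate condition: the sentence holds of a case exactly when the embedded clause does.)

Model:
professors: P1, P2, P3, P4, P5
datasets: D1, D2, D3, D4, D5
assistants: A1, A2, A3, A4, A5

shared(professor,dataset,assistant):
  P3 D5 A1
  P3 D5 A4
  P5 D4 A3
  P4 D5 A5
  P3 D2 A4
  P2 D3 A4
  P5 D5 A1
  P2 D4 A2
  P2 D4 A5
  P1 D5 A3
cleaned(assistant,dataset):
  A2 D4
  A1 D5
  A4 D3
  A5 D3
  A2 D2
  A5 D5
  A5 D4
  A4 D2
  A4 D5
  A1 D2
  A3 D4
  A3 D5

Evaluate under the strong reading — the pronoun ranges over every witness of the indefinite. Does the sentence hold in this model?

"her" takes "an assistant" as antecedent and "it" takes "a dataset"; both are donkey pronouns co-varying with the restrictor.
Strong reading: for every (p,d,a) with shared(p,d,a), cleaned(a,d).
Restrictor triples: (P1,D5,A3)→cleaned(A3,D5) ✓  (P2,D3,A4)→cleaned(A4,D3) ✓  (P2,D4,A2)→cleaned(A2,D4) ✓  (P2,D4,A5)→cleaned(A5,D4) ✓  (P3,D2,A4)→cleaned(A4,D2) ✓  (P3,D5,A1)→cleaned(A1,D5) ✓  (P3,D5,A4)→cleaned(A4,D5) ✓  (P4,D5,A5)→cleaned(A5,D5) ✓  (P5,D4,A3)→cleaned(A3,D4) ✓  (P5,D5,A1)→cleaned(A1,D5) ✓
Every restrictor triple satisfies the scope.

True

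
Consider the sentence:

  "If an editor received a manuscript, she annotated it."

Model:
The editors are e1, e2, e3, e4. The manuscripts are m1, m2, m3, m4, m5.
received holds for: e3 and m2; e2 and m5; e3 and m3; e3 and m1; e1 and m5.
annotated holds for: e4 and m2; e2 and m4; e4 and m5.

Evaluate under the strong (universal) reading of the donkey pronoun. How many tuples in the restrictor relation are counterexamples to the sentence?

5

"it" takes "a manuscript" as antecedent — a donkey pronoun bound across the clause boundary.
Strong reading: for every (e,m) with received(e,m), annotated(e,m).
Restrictor pairs: (e1,m5) ✗  (e2,m5) ✗  (e3,m1) ✗  (e3,m2) ✗  (e3,m3) ✗
Counterexamples (restrictor pairs failing the scope): 5.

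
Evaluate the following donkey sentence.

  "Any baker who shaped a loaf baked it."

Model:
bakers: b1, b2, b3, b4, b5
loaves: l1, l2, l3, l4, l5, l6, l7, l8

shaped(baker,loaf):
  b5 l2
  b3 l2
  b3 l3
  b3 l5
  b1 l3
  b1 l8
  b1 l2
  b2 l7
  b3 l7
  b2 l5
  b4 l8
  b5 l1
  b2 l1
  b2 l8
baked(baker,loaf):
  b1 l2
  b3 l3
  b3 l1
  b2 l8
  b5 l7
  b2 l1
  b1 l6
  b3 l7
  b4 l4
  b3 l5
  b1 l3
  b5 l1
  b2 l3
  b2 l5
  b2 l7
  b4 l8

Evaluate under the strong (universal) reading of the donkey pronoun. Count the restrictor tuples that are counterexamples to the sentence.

3

"it" takes "a loaf" as antecedent — a donkey pronoun bound across the clause boundary.
Strong reading: for every (b,l) with shaped(b,l), baked(b,l).
Restrictor pairs: (b1,l2) ✓  (b1,l3) ✓  (b1,l8) ✗  (b2,l1) ✓  (b2,l5) ✓  (b2,l7) ✓  (b2,l8) ✓  (b3,l2) ✗  (b3,l3) ✓  (b3,l5) ✓  (b3,l7) ✓  (b4,l8) ✓  (b5,l1) ✓  (b5,l2) ✗
Counterexamples (restrictor pairs failing the scope): 3.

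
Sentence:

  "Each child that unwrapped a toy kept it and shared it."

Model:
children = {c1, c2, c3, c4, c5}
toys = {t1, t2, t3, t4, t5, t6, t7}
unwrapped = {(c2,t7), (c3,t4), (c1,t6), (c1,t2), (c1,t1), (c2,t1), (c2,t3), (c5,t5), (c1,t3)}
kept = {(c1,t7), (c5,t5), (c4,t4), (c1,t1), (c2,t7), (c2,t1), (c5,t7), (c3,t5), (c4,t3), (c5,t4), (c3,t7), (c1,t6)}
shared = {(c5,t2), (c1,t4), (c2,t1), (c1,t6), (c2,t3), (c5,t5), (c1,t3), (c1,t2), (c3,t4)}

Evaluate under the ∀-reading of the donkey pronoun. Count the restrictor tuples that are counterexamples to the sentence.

6

"it" takes "a toy" as antecedent — a donkey pronoun bound across the clause boundary.
Strong reading: for every (c,t) with unwrapped(c,t), kept(c,t) ∧ shared(c,t).
Restrictor pairs: (c1,t1) ✗  (c1,t2) ✗  (c1,t3) ✗  (c1,t6) ✓  (c2,t1) ✓  (c2,t3) ✗  (c2,t7) ✗  (c3,t4) ✗  (c5,t5) ✓
Counterexamples (restrictor pairs failing the scope): 6.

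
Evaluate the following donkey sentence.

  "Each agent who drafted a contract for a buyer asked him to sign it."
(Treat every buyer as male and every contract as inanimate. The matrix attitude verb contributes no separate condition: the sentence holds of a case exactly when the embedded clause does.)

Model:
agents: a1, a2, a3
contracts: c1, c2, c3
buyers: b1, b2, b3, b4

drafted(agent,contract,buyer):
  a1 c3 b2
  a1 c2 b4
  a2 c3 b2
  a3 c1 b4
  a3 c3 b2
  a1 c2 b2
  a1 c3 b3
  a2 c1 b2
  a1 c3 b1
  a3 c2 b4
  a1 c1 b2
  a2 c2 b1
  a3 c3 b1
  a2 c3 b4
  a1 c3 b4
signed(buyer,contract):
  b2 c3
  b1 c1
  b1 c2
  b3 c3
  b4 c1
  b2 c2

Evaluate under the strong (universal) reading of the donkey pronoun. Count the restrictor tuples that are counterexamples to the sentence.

"him" takes "a buyer" as antecedent and "it" takes "a contract"; both are donkey pronouns co-varying with the restrictor.
Strong reading: for every (a,c,b) with drafted(a,c,b), signed(b,c).
Restrictor triples: (a1,c1,b2)→signed(b2,c1) ✗  (a1,c2,b2)→signed(b2,c2) ✓  (a1,c2,b4)→signed(b4,c2) ✗  (a1,c3,b1)→signed(b1,c3) ✗  (a1,c3,b2)→signed(b2,c3) ✓  (a1,c3,b3)→signed(b3,c3) ✓  (a1,c3,b4)→signed(b4,c3) ✗  (a2,c1,b2)→signed(b2,c1) ✗  (a2,c2,b1)→signed(b1,c2) ✓  (a2,c3,b2)→signed(b2,c3) ✓  (a2,c3,b4)→signed(b4,c3) ✗  (a3,c1,b4)→signed(b4,c1) ✓  (a3,c2,b4)→signed(b4,c2) ✗  (a3,c3,b1)→signed(b1,c3) ✗  (a3,c3,b2)→signed(b2,c3) ✓
Counterexamples (restrictor triples failing the scope): 8.

8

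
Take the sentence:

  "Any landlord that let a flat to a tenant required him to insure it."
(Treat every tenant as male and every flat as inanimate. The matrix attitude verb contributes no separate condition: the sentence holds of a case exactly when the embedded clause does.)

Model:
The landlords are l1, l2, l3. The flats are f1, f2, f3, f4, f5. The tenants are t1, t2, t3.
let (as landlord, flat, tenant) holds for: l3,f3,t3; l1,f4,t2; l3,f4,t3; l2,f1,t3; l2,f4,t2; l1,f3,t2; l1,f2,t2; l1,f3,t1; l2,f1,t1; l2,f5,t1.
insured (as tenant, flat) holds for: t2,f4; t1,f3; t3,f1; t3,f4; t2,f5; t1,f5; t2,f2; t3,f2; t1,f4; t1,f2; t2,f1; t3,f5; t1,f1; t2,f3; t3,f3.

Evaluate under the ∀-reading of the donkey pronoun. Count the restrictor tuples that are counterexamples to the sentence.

"him" takes "a tenant" as antecedent and "it" takes "a flat"; both are donkey pronouns co-varying with the restrictor.
Strong reading: for every (l,f,t) with let(l,f,t), insured(t,f).
Restrictor triples: (l1,f2,t2)→insured(t2,f2) ✓  (l1,f3,t1)→insured(t1,f3) ✓  (l1,f3,t2)→insured(t2,f3) ✓  (l1,f4,t2)→insured(t2,f4) ✓  (l2,f1,t1)→insured(t1,f1) ✓  (l2,f1,t3)→insured(t3,f1) ✓  (l2,f4,t2)→insured(t2,f4) ✓  (l2,f5,t1)→insured(t1,f5) ✓  (l3,f3,t3)→insured(t3,f3) ✓  (l3,f4,t3)→insured(t3,f4) ✓
Counterexamples (restrictor triples failing the scope): 0.

0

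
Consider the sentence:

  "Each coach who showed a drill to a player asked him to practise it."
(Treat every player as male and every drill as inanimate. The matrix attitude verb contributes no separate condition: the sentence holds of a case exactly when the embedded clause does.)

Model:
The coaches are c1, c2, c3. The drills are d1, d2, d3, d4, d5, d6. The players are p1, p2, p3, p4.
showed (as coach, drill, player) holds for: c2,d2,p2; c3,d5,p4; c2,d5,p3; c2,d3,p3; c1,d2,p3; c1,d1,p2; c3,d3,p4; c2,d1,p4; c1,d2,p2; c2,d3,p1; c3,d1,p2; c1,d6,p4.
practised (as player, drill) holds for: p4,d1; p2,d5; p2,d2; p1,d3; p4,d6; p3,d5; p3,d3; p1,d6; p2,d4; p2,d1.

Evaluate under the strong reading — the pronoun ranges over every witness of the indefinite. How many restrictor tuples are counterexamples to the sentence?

"him" takes "a player" as antecedent and "it" takes "a drill"; both are donkey pronouns co-varying with the restrictor.
Strong reading: for every (c,d,p) with showed(c,d,p), practised(p,d).
Restrictor triples: (c1,d1,p2)→practised(p2,d1) ✓  (c1,d2,p2)→practised(p2,d2) ✓  (c1,d2,p3)→practised(p3,d2) ✗  (c1,d6,p4)→practised(p4,d6) ✓  (c2,d1,p4)→practised(p4,d1) ✓  (c2,d2,p2)→practised(p2,d2) ✓  (c2,d3,p1)→practised(p1,d3) ✓  (c2,d3,p3)→practised(p3,d3) ✓  (c2,d5,p3)→practised(p3,d5) ✓  (c3,d1,p2)→practised(p2,d1) ✓  (c3,d3,p4)→practised(p4,d3) ✗  (c3,d5,p4)→practised(p4,d5) ✗
Counterexamples (restrictor triples failing the scope): 3.

3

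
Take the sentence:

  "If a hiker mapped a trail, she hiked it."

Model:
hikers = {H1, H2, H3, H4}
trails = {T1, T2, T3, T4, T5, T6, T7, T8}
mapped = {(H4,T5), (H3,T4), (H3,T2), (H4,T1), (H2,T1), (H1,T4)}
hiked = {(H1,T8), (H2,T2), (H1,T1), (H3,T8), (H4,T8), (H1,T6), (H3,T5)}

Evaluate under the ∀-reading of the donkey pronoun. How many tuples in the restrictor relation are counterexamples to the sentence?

"it" takes "a trail" as antecedent — a donkey pronoun bound across the clause boundary.
Strong reading: for every (h,t) with mapped(h,t), hiked(h,t).
Restrictor pairs: (H1,T4) ✗  (H2,T1) ✗  (H3,T2) ✗  (H3,T4) ✗  (H4,T1) ✗  (H4,T5) ✗
Counterexamples (restrictor pairs failing the scope): 6.

6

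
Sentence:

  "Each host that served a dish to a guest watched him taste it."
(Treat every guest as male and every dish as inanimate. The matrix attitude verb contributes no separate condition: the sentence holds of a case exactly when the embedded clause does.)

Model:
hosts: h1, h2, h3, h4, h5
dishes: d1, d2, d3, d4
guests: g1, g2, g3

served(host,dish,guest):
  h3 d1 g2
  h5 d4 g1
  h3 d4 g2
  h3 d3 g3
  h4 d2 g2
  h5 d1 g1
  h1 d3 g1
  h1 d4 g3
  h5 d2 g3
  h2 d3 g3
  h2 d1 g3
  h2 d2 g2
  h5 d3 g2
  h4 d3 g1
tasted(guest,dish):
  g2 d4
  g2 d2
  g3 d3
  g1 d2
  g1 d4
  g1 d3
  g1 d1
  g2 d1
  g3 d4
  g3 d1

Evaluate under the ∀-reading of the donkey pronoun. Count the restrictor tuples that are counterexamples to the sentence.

"him" takes "a guest" as antecedent and "it" takes "a dish"; both are donkey pronouns co-varying with the restrictor.
Strong reading: for every (h,d,g) with served(h,d,g), tasted(g,d).
Restrictor triples: (h1,d3,g1)→tasted(g1,d3) ✓  (h1,d4,g3)→tasted(g3,d4) ✓  (h2,d1,g3)→tasted(g3,d1) ✓  (h2,d2,g2)→tasted(g2,d2) ✓  (h2,d3,g3)→tasted(g3,d3) ✓  (h3,d1,g2)→tasted(g2,d1) ✓  (h3,d3,g3)→tasted(g3,d3) ✓  (h3,d4,g2)→tasted(g2,d4) ✓  (h4,d2,g2)→tasted(g2,d2) ✓  (h4,d3,g1)→tasted(g1,d3) ✓  (h5,d1,g1)→tasted(g1,d1) ✓  (h5,d2,g3)→tasted(g3,d2) ✗  (h5,d3,g2)→tasted(g2,d3) ✗  (h5,d4,g1)→tasted(g1,d4) ✓
Counterexamples (restrictor triples failing the scope): 2.

2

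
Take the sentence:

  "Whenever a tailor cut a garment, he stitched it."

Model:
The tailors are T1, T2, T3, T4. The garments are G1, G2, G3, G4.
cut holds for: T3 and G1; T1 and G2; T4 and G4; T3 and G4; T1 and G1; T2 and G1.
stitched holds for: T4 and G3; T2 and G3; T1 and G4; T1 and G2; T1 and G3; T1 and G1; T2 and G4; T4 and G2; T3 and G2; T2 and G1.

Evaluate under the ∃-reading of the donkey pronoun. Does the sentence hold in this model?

"it" takes "a garment" as antecedent — a donkey pronoun bound across the clause boundary.
Weak reading: every tailor t with some cut-garment has at least one cut-garment g such that stitched(t,g).
Per tailor: T1:✓  T2:✓  T3:✗  T4:✗
T3 has no witness among its cut-garments.

False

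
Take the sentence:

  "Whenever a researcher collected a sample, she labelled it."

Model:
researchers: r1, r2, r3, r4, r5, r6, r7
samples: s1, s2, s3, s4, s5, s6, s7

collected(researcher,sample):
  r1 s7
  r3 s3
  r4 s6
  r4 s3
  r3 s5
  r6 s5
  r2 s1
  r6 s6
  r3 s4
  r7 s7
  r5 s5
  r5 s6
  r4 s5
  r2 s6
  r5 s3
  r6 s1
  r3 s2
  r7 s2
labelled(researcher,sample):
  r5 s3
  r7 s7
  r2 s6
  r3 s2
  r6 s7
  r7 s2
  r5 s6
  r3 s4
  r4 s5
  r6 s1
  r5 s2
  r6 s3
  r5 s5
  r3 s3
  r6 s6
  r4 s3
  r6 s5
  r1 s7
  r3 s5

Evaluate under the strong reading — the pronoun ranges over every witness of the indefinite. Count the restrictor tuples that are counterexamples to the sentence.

"it" takes "a sample" as antecedent — a donkey pronoun bound across the clause boundary.
Strong reading: for every (r,s) with collected(r,s), labelled(r,s).
Restrictor pairs: (r1,s7) ✓  (r2,s1) ✗  (r2,s6) ✓  (r3,s2) ✓  (r3,s3) ✓  (r3,s4) ✓  (r3,s5) ✓  (r4,s3) ✓  (r4,s5) ✓  (r4,s6) ✗  (r5,s3) ✓  (r5,s5) ✓  (r5,s6) ✓  (r6,s1) ✓  (r6,s5) ✓  (r6,s6) ✓  (r7,s2) ✓  (r7,s7) ✓
Counterexamples (restrictor pairs failing the scope): 2.

2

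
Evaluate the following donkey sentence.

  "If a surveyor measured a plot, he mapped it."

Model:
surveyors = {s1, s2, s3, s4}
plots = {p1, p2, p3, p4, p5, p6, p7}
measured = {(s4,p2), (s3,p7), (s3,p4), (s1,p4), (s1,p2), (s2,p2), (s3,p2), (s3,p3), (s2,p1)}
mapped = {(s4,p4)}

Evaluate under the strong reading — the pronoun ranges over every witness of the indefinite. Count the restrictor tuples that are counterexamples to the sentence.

"it" takes "a plot" as antecedent — a donkey pronoun bound across the clause boundary.
Strong reading: for every (s,p) with measured(s,p), mapped(s,p).
Restrictor pairs: (s1,p2) ✗  (s1,p4) ✗  (s2,p1) ✗  (s2,p2) ✗  (s3,p2) ✗  (s3,p3) ✗  (s3,p4) ✗  (s3,p7) ✗  (s4,p2) ✗
Counterexamples (restrictor pairs failing the scope): 9.

9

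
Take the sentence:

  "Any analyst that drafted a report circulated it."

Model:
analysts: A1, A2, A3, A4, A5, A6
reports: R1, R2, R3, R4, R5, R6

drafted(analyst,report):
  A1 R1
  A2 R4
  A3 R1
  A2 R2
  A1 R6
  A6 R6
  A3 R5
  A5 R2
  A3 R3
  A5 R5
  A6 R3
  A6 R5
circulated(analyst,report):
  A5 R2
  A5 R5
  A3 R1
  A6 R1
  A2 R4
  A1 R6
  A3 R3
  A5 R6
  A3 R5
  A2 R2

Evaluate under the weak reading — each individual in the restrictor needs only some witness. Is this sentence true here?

False

"it" takes "a report" as antecedent — a donkey pronoun bound across the clause boundary.
Weak reading: every analyst a with some drafted-report has at least one drafted-report r such that circulated(a,r).
Per analyst: A1:✓  A2:✓  A3:✓  A5:✓  A6:✗
A6 has no witness among its drafted-reports.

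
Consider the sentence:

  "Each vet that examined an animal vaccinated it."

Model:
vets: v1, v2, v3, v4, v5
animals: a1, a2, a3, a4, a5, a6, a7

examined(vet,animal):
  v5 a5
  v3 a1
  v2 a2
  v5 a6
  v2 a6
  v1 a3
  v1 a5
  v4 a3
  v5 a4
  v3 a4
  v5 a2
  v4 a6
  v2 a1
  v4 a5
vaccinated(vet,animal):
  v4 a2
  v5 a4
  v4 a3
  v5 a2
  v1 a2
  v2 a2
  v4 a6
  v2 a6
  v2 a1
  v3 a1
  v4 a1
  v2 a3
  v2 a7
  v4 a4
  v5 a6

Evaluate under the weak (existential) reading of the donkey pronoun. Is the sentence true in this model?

False

"it" takes "an animal" as antecedent — a donkey pronoun bound across the clause boundary.
Weak reading: every vet v with some examined-animal has at least one examined-animal a such that vaccinated(v,a).
Per vet: v1:✗  v2:✓  v3:✓  v4:✓  v5:✓
v1 has no witness among its examined-animals.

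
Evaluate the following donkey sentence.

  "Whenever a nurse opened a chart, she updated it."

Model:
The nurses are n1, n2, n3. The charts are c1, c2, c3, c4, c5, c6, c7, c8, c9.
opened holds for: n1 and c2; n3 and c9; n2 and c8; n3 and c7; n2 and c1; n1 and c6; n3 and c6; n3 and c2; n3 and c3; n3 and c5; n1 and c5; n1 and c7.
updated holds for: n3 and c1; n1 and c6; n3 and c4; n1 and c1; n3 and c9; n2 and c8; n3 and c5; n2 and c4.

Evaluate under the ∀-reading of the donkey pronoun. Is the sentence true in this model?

False

"it" takes "a chart" as antecedent — a donkey pronoun bound across the clause boundary.
Strong reading: for every (n,c) with opened(n,c), updated(n,c).
Restrictor pairs: (n1,c2) ✗  (n1,c5) ✗  (n1,c6) ✓  (n1,c7) ✗  (n2,c1) ✗  (n2,c8) ✓  (n3,c2) ✗  (n3,c3) ✗  (n3,c5) ✓  (n3,c6) ✗  (n3,c7) ✗  (n3,c9) ✓
Counterexample: (n1,c2) is in opened but fails the scope.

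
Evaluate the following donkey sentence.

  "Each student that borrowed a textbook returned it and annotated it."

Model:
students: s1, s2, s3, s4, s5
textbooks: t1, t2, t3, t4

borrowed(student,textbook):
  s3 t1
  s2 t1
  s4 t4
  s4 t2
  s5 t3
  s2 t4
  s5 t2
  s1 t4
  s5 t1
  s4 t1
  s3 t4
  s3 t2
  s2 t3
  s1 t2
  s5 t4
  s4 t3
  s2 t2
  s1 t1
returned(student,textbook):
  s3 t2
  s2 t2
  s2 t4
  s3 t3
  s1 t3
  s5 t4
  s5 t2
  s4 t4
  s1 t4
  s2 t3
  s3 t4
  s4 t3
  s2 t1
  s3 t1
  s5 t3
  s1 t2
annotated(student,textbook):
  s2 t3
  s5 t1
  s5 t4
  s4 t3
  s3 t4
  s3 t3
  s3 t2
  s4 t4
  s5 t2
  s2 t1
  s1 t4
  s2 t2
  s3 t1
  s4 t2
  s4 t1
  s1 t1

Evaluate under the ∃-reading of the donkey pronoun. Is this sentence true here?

True

"it" takes "a textbook" as antecedent — a donkey pronoun bound across the clause boundary.
Weak reading: every student s with some borrowed-textbook has at least one borrowed-textbook t such that returned(s,t) ∧ annotated(s,t).
Per student: s1:✓  s2:✓  s3:✓  s4:✓  s5:✓
Every student in the restrictor has a witness.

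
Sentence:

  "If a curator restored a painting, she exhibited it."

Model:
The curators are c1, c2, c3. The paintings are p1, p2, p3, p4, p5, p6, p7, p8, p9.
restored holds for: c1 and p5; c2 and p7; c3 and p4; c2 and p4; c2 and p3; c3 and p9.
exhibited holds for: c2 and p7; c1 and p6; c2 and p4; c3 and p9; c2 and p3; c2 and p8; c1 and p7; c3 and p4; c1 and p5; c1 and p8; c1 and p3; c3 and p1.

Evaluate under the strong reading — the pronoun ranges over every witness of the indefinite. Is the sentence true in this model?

"it" takes "a painting" as antecedent — a donkey pronoun bound across the clause boundary.
Strong reading: for every (c,p) with restored(c,p), exhibited(c,p).
Restrictor pairs: (c1,p5) ✓  (c2,p3) ✓  (c2,p4) ✓  (c2,p7) ✓  (c3,p4) ✓  (c3,p9) ✓
Every restrictor pair satisfies the scope.

True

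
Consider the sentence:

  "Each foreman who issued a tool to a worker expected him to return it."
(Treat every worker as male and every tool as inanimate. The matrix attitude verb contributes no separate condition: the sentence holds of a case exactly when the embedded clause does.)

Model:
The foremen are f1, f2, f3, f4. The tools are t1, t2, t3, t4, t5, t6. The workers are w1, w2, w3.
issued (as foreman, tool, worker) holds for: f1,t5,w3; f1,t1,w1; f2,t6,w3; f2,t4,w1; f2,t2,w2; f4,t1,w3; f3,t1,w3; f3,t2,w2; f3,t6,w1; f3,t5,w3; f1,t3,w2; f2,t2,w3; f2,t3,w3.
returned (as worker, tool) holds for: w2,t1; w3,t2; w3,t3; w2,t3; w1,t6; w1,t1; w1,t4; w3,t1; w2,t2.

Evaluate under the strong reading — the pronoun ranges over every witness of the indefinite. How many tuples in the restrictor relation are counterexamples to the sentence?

3

"him" takes "a worker" as antecedent and "it" takes "a tool"; both are donkey pronouns co-varying with the restrictor.
Strong reading: for every (f,t,w) with issued(f,t,w), returned(w,t).
Restrictor triples: (f1,t1,w1)→returned(w1,t1) ✓  (f1,t3,w2)→returned(w2,t3) ✓  (f1,t5,w3)→returned(w3,t5) ✗  (f2,t2,w2)→returned(w2,t2) ✓  (f2,t2,w3)→returned(w3,t2) ✓  (f2,t3,w3)→returned(w3,t3) ✓  (f2,t4,w1)→returned(w1,t4) ✓  (f2,t6,w3)→returned(w3,t6) ✗  (f3,t1,w3)→returned(w3,t1) ✓  (f3,t2,w2)→returned(w2,t2) ✓  (f3,t5,w3)→returned(w3,t5) ✗  (f3,t6,w1)→returned(w1,t6) ✓  (f4,t1,w3)→returned(w3,t1) ✓
Counterexamples (restrictor triples failing the scope): 3.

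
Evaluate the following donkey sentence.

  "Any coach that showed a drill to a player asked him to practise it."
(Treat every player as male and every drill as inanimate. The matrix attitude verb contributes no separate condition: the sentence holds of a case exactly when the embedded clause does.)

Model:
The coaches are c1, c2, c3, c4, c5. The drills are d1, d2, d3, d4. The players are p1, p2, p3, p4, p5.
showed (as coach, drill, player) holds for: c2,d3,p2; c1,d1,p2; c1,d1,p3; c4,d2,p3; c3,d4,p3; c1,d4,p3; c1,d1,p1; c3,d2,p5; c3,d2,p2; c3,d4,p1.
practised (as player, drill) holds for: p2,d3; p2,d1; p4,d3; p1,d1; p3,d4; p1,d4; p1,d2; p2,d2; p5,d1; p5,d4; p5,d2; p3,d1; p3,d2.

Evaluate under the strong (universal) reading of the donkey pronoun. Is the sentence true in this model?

"him" takes "a player" as antecedent and "it" takes "a drill"; both are donkey pronouns co-varying with the restrictor.
Strong reading: for every (c,d,p) with showed(c,d,p), practised(p,d).
Restrictor triples: (c1,d1,p1)→practised(p1,d1) ✓  (c1,d1,p2)→practised(p2,d1) ✓  (c1,d1,p3)→practised(p3,d1) ✓  (c1,d4,p3)→practised(p3,d4) ✓  (c2,d3,p2)→practised(p2,d3) ✓  (c3,d2,p2)→practised(p2,d2) ✓  (c3,d2,p5)→practised(p5,d2) ✓  (c3,d4,p1)→practised(p1,d4) ✓  (c3,d4,p3)→practised(p3,d4) ✓  (c4,d2,p3)→practised(p3,d2) ✓
Every restrictor triple satisfies the scope.

True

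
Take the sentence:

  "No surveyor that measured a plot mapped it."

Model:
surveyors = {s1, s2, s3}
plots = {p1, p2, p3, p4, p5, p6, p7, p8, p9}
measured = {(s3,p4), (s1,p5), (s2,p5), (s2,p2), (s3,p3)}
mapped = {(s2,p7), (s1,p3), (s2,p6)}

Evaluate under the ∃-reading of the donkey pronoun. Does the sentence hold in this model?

True

"it" takes "a plot" as antecedent — a donkey pronoun bound across the clause boundary.
Truth condition: for no (s,p) with measured(s,p) does mapped(s,p) hold.
Restrictor pairs — does the scope hold? (s1,p5):fails  (s2,p2):fails  (s2,p5):fails  (s3,p3):fails  (s3,p4):fails
Scope holds for no restrictor pair, so the sentence is true.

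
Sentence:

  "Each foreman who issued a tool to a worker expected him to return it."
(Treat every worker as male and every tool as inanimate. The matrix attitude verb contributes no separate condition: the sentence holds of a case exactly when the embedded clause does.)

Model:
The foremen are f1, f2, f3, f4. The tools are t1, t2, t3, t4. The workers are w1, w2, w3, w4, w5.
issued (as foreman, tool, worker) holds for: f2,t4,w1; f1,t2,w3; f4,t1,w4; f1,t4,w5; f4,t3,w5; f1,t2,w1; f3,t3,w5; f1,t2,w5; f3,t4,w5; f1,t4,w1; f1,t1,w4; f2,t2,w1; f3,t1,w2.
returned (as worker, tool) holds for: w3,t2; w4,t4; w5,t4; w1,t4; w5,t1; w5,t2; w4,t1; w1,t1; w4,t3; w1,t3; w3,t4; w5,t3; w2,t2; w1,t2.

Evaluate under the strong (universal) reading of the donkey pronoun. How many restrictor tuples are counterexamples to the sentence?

1

"him" takes "a worker" as antecedent and "it" takes "a tool"; both are donkey pronouns co-varying with the restrictor.
Strong reading: for every (f,t,w) with issued(f,t,w), returned(w,t).
Restrictor triples: (f1,t1,w4)→returned(w4,t1) ✓  (f1,t2,w1)→returned(w1,t2) ✓  (f1,t2,w3)→returned(w3,t2) ✓  (f1,t2,w5)→returned(w5,t2) ✓  (f1,t4,w1)→returned(w1,t4) ✓  (f1,t4,w5)→returned(w5,t4) ✓  (f2,t2,w1)→returned(w1,t2) ✓  (f2,t4,w1)→returned(w1,t4) ✓  (f3,t1,w2)→returned(w2,t1) ✗  (f3,t3,w5)→returned(w5,t3) ✓  (f3,t4,w5)→returned(w5,t4) ✓  (f4,t1,w4)→returned(w4,t1) ✓  (f4,t3,w5)→returned(w5,t3) ✓
Counterexamples (restrictor triples failing the scope): 1.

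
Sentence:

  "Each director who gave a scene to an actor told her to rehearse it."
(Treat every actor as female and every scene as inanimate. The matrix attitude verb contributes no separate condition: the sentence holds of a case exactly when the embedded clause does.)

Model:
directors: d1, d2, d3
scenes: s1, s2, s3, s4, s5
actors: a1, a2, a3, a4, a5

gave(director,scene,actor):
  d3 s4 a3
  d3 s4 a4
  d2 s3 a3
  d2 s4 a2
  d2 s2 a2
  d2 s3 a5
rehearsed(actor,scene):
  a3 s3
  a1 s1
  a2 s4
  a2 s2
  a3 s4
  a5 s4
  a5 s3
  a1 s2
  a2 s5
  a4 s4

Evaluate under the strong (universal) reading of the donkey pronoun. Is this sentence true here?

"her" takes "an actor" as antecedent and "it" takes "a scene"; both are donkey pronouns co-varying with the restrictor.
Strong reading: for every (d,s,a) with gave(d,s,a), rehearsed(a,s).
Restrictor triples: (d2,s2,a2)→rehearsed(a2,s2) ✓  (d2,s3,a3)→rehearsed(a3,s3) ✓  (d2,s3,a5)→rehearsed(a5,s3) ✓  (d2,s4,a2)→rehearsed(a2,s4) ✓  (d3,s4,a3)→rehearsed(a3,s4) ✓  (d3,s4,a4)→rehearsed(a4,s4) ✓
Every restrictor triple satisfies the scope.

True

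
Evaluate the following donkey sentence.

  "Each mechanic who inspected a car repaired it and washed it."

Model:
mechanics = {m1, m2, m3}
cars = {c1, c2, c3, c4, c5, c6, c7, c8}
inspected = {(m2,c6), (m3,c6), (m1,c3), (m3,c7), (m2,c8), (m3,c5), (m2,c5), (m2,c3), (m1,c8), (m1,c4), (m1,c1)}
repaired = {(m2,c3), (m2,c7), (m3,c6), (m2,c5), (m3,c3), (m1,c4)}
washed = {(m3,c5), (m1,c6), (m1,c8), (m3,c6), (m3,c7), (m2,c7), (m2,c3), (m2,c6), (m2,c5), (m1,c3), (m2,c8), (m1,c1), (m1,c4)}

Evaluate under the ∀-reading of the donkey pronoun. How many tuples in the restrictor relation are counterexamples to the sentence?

"it" takes "a car" as antecedent — a donkey pronoun bound across the clause boundary.
Strong reading: for every (m,c) with inspected(m,c), repaired(m,c) ∧ washed(m,c).
Restrictor pairs: (m1,c1) ✗  (m1,c3) ✗  (m1,c4) ✓  (m1,c8) ✗  (m2,c3) ✓  (m2,c5) ✓  (m2,c6) ✗  (m2,c8) ✗  (m3,c5) ✗  (m3,c6) ✓  (m3,c7) ✗
Counterexamples (restrictor pairs failing the scope): 7.

7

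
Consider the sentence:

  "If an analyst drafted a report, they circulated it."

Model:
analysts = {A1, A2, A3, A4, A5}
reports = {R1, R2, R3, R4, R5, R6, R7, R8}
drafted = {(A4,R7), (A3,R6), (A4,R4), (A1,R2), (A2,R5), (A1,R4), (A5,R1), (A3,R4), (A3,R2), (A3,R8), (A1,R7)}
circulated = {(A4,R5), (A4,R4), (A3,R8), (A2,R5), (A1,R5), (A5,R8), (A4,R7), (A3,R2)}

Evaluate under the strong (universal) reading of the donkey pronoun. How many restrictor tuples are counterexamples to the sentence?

6

"it" takes "a report" as antecedent — a donkey pronoun bound across the clause boundary.
Strong reading: for every (a,r) with drafted(a,r), circulated(a,r).
Restrictor pairs: (A1,R2) ✗  (A1,R4) ✗  (A1,R7) ✗  (A2,R5) ✓  (A3,R2) ✓  (A3,R4) ✗  (A3,R6) ✗  (A3,R8) ✓  (A4,R4) ✓  (A4,R7) ✓  (A5,R1) ✗
Counterexamples (restrictor pairs failing the scope): 6.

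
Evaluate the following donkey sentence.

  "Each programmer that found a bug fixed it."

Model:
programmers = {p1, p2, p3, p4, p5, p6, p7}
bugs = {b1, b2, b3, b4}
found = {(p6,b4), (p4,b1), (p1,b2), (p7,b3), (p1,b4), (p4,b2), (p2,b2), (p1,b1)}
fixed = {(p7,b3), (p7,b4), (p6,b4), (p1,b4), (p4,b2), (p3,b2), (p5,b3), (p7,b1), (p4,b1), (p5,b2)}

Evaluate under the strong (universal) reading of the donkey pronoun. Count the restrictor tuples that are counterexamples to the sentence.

3

"it" takes "a bug" as antecedent — a donkey pronoun bound across the clause boundary.
Strong reading: for every (p,b) with found(p,b), fixed(p,b).
Restrictor pairs: (p1,b1) ✗  (p1,b2) ✗  (p1,b4) ✓  (p2,b2) ✗  (p4,b1) ✓  (p4,b2) ✓  (p6,b4) ✓  (p7,b3) ✓
Counterexamples (restrictor pairs failing the scope): 3.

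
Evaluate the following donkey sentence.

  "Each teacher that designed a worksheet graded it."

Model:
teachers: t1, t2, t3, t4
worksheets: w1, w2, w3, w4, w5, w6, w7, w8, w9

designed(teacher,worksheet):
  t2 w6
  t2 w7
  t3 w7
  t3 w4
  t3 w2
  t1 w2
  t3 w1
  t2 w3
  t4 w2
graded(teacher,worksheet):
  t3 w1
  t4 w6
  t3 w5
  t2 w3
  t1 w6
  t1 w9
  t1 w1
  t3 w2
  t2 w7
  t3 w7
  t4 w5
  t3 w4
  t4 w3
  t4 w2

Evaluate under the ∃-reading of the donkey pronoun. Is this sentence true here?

False

"it" takes "a worksheet" as antecedent — a donkey pronoun bound across the clause boundary.
Weak reading: every teacher t with some designed-worksheet has at least one designed-worksheet w such that graded(t,w).
Per teacher: t1:✗  t2:✓  t3:✓  t4:✓
t1 has no witness among its designed-worksheets.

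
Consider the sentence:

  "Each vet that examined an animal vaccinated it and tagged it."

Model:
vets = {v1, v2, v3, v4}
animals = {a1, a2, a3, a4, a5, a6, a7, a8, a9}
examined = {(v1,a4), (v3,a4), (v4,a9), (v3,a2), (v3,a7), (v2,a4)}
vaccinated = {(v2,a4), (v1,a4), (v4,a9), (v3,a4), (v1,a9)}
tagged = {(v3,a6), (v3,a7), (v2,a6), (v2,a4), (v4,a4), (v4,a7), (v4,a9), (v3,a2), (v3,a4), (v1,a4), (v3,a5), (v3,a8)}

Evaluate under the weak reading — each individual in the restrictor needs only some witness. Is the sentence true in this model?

True

"it" takes "an animal" as antecedent — a donkey pronoun bound across the clause boundary.
Weak reading: every vet v with some examined-animal has at least one examined-animal a such that vaccinated(v,a) ∧ tagged(v,a).
Per vet: v1:✓  v2:✓  v3:✓  v4:✓
Every vet in the restrictor has a witness.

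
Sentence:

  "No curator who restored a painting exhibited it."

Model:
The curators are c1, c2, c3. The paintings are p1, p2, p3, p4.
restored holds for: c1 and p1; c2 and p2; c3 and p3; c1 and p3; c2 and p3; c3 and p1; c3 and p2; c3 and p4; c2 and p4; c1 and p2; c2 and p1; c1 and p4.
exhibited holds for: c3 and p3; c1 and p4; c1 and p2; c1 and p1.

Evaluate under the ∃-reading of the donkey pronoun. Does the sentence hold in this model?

False

"it" takes "a painting" as antecedent — a donkey pronoun bound across the clause boundary.
Truth condition: for no (c,p) with restored(c,p) does exhibited(c,p) hold.
Restrictor pairs — does the scope hold? (c1,p1):holds  (c1,p2):holds  (c1,p3):fails  (c1,p4):holds  (c2,p1):fails  (c2,p2):fails  (c2,p3):fails  (c2,p4):fails  (c3,p1):fails  (c3,p2):fails  (c3,p3):holds  (c3,p4):fails
Scope holds for 4 pair(s), so the sentence is false.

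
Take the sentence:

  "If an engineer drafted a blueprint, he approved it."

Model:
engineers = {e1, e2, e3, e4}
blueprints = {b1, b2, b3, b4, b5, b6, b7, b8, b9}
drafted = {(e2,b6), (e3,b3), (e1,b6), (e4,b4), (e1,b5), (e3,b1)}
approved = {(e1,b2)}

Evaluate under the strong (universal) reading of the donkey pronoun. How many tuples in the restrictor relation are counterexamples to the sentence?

6

"it" takes "a blueprint" as antecedent — a donkey pronoun bound across the clause boundary.
Strong reading: for every (e,b) with drafted(e,b), approved(e,b).
Restrictor pairs: (e1,b5) ✗  (e1,b6) ✗  (e2,b6) ✗  (e3,b1) ✗  (e3,b3) ✗  (e4,b4) ✗
Counterexamples (restrictor pairs failing the scope): 6.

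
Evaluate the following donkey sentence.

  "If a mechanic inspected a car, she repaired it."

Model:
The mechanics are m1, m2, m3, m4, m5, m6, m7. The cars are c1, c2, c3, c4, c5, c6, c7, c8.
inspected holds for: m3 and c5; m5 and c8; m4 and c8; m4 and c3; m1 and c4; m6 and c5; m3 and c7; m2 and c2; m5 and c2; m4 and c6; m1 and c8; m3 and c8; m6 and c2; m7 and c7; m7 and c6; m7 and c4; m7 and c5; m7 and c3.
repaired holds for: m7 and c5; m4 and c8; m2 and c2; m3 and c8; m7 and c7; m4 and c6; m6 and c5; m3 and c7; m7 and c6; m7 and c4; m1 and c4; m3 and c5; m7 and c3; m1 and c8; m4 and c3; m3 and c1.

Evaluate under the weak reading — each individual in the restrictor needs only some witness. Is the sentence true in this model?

False

"it" takes "a car" as antecedent — a donkey pronoun bound across the clause boundary.
Weak reading: every mechanic m with some inspected-car has at least one inspected-car c such that repaired(m,c).
Per mechanic: m1:✓  m2:✓  m3:✓  m4:✓  m5:✗  m6:✓  m7:✓
m5 has no witness among its inspected-cars.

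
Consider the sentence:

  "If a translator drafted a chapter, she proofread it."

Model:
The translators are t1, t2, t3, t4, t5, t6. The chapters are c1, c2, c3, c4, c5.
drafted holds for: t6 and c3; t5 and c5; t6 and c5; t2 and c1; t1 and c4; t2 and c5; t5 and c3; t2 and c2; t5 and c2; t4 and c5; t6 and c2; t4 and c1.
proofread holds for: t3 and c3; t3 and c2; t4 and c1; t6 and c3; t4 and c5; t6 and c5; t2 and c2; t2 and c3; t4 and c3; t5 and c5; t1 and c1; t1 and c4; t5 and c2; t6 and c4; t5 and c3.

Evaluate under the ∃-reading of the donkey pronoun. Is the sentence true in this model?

"it" takes "a chapter" as antecedent — a donkey pronoun bound across the clause boundary.
Weak reading: every translator t with some drafted-chapter has at least one drafted-chapter c such that proofread(t,c).
Per translator: t1:✓  t2:✓  t4:✓  t5:✓  t6:✓
Every translator in the restrictor has a witness.

True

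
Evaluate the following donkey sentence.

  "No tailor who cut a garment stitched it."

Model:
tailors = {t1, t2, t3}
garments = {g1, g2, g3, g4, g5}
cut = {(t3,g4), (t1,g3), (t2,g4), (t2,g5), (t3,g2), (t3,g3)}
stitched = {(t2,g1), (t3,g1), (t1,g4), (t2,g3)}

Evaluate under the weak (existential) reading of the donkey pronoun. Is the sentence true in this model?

True

"it" takes "a garment" as antecedent — a donkey pronoun bound across the clause boundary.
Truth condition: for no (t,g) with cut(t,g) does stitched(t,g) hold.
Restrictor pairs — does the scope hold? (t1,g3):fails  (t2,g4):fails  (t2,g5):fails  (t3,g2):fails  (t3,g3):fails  (t3,g4):fails
Scope holds for no restrictor pair, so the sentence is true.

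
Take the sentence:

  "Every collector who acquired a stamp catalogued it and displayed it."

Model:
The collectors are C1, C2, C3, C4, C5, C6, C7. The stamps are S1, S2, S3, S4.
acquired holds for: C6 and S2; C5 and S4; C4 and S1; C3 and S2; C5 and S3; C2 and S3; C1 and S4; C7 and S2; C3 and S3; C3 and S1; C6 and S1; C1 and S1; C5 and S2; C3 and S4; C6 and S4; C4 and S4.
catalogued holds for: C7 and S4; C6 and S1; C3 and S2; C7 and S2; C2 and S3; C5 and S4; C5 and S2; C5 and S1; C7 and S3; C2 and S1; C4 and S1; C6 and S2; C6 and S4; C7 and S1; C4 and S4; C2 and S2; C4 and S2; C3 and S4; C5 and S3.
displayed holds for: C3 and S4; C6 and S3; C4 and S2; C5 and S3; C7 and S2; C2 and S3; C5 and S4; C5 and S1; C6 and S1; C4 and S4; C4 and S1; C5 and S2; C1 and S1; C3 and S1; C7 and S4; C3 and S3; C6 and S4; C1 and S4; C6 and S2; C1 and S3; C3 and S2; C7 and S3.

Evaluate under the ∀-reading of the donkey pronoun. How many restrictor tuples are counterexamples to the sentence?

"it" takes "a stamp" as antecedent — a donkey pronoun bound across the clause boundary.
Strong reading: for every (c,s) with acquired(c,s), catalogued(c,s) ∧ displayed(c,s).
Restrictor pairs: (C1,S1) ✗  (C1,S4) ✗  (C2,S3) ✓  (C3,S1) ✗  (C3,S2) ✓  (C3,S3) ✗  (C3,S4) ✓  (C4,S1) ✓  (C4,S4) ✓  (C5,S2) ✓  (C5,S3) ✓  (C5,S4) ✓  (C6,S1) ✓  (C6,S2) ✓  (C6,S4) ✓  (C7,S2) ✓
Counterexamples (restrictor pairs failing the scope): 4.

4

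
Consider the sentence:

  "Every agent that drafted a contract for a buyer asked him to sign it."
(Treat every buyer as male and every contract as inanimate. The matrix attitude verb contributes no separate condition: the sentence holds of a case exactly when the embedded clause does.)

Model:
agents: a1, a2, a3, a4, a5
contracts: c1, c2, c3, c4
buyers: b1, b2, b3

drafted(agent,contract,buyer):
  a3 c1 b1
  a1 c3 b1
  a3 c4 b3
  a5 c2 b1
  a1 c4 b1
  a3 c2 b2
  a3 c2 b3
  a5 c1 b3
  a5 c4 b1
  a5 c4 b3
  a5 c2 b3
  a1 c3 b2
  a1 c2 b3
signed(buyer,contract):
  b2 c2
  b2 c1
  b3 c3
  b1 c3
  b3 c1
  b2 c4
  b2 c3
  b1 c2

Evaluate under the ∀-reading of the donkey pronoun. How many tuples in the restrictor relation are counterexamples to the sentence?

8

"him" takes "a buyer" as antecedent and "it" takes "a contract"; both are donkey pronouns co-varying with the restrictor.
Strong reading: for every (a,c,b) with drafted(a,c,b), signed(b,c).
Restrictor triples: (a1,c2,b3)→signed(b3,c2) ✗  (a1,c3,b1)→signed(b1,c3) ✓  (a1,c3,b2)→signed(b2,c3) ✓  (a1,c4,b1)→signed(b1,c4) ✗  (a3,c1,b1)→signed(b1,c1) ✗  (a3,c2,b2)→signed(b2,c2) ✓  (a3,c2,b3)→signed(b3,c2) ✗  (a3,c4,b3)→signed(b3,c4) ✗  (a5,c1,b3)→signed(b3,c1) ✓  (a5,c2,b1)→signed(b1,c2) ✓  (a5,c2,b3)→signed(b3,c2) ✗  (a5,c4,b1)→signed(b1,c4) ✗  (a5,c4,b3)→signed(b3,c4) ✗
Counterexamples (restrictor triples failing the scope): 8.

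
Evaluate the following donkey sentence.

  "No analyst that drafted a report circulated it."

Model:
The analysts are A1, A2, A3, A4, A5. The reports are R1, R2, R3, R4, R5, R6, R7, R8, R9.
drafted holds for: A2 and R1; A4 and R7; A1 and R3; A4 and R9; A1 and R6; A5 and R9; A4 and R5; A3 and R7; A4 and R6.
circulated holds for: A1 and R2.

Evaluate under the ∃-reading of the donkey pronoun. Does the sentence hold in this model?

True

"it" takes "a report" as antecedent — a donkey pronoun bound across the clause boundary.
Truth condition: for no (a,r) with drafted(a,r) does circulated(a,r) hold.
Restrictor pairs — does the scope hold? (A1,R3):fails  (A1,R6):fails  (A2,R1):fails  (A3,R7):fails  (A4,R5):fails  (A4,R6):fails  (A4,R7):fails  (A4,R9):fails  (A5,R9):fails
Scope holds for no restrictor pair, so the sentence is true.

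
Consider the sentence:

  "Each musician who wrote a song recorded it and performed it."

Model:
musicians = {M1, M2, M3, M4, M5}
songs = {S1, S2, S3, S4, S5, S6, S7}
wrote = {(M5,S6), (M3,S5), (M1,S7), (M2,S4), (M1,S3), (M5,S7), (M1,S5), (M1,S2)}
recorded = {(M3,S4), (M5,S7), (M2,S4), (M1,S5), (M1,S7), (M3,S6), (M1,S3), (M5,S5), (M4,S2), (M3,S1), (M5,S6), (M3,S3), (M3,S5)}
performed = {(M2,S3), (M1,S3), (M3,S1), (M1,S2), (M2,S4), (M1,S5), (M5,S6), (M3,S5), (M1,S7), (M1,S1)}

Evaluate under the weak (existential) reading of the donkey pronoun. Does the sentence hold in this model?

"it" takes "a song" as antecedent — a donkey pronoun bound across the clause boundary.
Weak reading: every musician m with some wrote-song has at least one wrote-song s such that recorded(m,s) ∧ performed(m,s).
Per musician: M1:✓  M2:✓  M3:✓  M5:✓
Every musician in the restrictor has a witness.

True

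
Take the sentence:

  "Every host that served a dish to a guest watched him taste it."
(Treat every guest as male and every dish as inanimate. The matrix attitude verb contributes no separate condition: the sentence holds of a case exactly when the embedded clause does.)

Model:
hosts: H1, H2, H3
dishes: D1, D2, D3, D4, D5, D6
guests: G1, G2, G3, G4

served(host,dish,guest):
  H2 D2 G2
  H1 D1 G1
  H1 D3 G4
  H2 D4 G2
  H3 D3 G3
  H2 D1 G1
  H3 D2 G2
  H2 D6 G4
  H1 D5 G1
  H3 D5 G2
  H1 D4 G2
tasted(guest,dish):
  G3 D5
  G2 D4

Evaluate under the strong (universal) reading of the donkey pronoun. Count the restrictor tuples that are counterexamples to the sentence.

9

"him" takes "a guest" as antecedent and "it" takes "a dish"; both are donkey pronouns co-varying with the restrictor.
Strong reading: for every (h,d,g) with served(h,d,g), tasted(g,d).
Restrictor triples: (H1,D1,G1)→tasted(G1,D1) ✗  (H1,D3,G4)→tasted(G4,D3) ✗  (H1,D4,G2)→tasted(G2,D4) ✓  (H1,D5,G1)→tasted(G1,D5) ✗  (H2,D1,G1)→tasted(G1,D1) ✗  (H2,D2,G2)→tasted(G2,D2) ✗  (H2,D4,G2)→tasted(G2,D4) ✓  (H2,D6,G4)→tasted(G4,D6) ✗  (H3,D2,G2)→tasted(G2,D2) ✗  (H3,D3,G3)→tasted(G3,D3) ✗  (H3,D5,G2)→tasted(G2,D5) ✗
Counterexamples (restrictor triples failing the scope): 9.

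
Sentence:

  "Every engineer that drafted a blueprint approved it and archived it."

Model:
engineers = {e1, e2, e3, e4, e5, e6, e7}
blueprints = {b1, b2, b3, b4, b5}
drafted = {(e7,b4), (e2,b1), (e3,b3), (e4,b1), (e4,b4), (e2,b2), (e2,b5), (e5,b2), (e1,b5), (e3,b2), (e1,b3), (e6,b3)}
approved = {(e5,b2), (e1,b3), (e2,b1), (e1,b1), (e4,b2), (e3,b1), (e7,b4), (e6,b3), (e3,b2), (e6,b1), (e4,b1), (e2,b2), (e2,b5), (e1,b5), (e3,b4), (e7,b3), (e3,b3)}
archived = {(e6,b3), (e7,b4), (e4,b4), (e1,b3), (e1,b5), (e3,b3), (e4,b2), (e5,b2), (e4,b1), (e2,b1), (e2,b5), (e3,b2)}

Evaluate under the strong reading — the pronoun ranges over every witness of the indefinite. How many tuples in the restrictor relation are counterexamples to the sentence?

"it" takes "a blueprint" as antecedent — a donkey pronoun bound across the clause boundary.
Strong reading: for every (e,b) with drafted(e,b), approved(e,b) ∧ archived(e,b).
Restrictor pairs: (e1,b3) ✓  (e1,b5) ✓  (e2,b1) ✓  (e2,b2) ✗  (e2,b5) ✓  (e3,b2) ✓  (e3,b3) ✓  (e4,b1) ✓  (e4,b4) ✗  (e5,b2) ✓  (e6,b3) ✓  (e7,b4) ✓
Counterexamples (restrictor pairs failing the scope): 2.

2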